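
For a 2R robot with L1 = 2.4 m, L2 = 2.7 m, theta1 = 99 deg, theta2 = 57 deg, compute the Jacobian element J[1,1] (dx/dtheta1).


J[1,1] = -L1*sin(t1) - L2*sin(t1+t2)
= -2.4*sin(99) - 2.7*sin(156)
= -3.4686


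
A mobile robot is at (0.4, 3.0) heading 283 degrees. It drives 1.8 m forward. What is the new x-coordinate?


x_new = x0 + d*cos(theta)
= 0.4 + 1.8*cos(283)
= 0.4 + 0.4049
= 0.8049


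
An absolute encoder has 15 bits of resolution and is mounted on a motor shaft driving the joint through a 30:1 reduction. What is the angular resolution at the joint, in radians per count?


counts = 2^15 = 32768
effective counts at joint = 32768 * 30 = 983040
resolution = 2*pi / 983040
= 6.3916e-06 rad/count


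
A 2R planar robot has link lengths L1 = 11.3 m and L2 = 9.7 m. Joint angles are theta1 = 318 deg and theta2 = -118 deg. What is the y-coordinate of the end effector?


Convert angles to radians: theta1 = 5.5501, theta2 = -2.0595
y = L1*sin(theta1) + L2*sin(theta1+theta2)
y = -7.5612 + -3.3176
y = -10.8788


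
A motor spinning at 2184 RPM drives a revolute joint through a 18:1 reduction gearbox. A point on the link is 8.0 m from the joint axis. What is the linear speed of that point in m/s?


omega_motor = 2184 * 2*pi/60 = 228.7079 rad/s
omega_joint = omega_motor / 18 = 12.706 rad/s
v = omega_joint * r = 12.706 * 8.0
= 101.648 m/s


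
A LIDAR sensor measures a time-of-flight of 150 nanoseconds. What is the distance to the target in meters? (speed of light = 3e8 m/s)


tof = 150 ns = 1.5e-07 s
dist = c * tof / 2
= 3e8 * 1.5e-07 / 2
= 22.5 m


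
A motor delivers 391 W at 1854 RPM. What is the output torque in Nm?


omega = 1854 * 2*pi/60 = 194.1504 rad/s
tau = P / omega = 391 / 194.1504
= 2.0139 Nm


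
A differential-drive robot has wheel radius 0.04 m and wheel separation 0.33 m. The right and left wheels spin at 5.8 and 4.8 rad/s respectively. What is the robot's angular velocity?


vR = r*wR = 0.04*5.8 = 0.232 m/s
vL = r*wL = 0.04*4.8 = 0.192 m/s
v = (vR+vL)/2 = 0.212 m/s
omega = (vR-vL)/L = 0.1212 rad/s
angular velocity = 0.1212 rad/s


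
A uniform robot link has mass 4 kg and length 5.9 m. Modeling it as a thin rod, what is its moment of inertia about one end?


I = (1/3) * m * L^2
= (1/3) * 4 * 5.9^2
= 0.333333 * 4 * 34.81
= 46.4133 kg*m^2


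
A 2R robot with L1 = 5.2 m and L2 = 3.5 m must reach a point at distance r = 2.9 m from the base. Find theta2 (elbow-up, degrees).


cos(theta2) = (r^2 - L1^2 - L2^2) / (2*L1*L2)
cos(theta2) = (8.41 - 27.04 - 12.25) / 36.4
cos(theta2) = -0.848352
theta2 = 148.0328 degrees


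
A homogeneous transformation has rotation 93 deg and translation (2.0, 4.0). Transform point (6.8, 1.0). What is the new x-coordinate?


x' = cos(theta)*px - sin(theta)*py + tx
= -0.0523*6.8 - 0.9986*1.0 + 2.0
= 0.6455


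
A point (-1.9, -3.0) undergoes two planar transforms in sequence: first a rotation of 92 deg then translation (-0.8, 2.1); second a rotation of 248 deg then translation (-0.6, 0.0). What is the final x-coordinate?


After transform 1:
x1 = cos(92)*-1.9 - sin(92)*-3.0 + -0.8 = 2.2645
y1 = sin(92)*-1.9 + cos(92)*-3.0 + 2.1 = 0.3059
After transform 2:
x2 = cos(248)*2.2645 - sin(248)*0.3059 + -0.6
= -1.1647


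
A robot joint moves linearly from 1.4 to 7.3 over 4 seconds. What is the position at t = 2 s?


s = t/T = 2/4 = 0.5
p(t) = p0 + (pf-p0)*s
= 1.4 + (7.3 - 1.4) * 0.5
= 4.35


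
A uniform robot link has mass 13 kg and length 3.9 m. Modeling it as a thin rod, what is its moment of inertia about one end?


I = (1/3) * m * L^2
= (1/3) * 13 * 3.9^2
= 0.333333 * 13 * 15.21
= 65.91 kg*m^2


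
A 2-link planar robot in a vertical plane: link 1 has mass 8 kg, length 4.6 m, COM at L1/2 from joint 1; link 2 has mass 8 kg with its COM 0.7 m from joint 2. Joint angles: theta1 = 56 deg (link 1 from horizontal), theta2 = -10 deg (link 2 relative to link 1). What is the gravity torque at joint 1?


Horizontal distance from joint 1 to link-1 COM:
  x_c1 = (L1/2)*cos(t1) = 2.3 * 0.5592 = 1.2861 m
Horizontal distance from joint 1 to link-2 COM:
  x_c2 = L1*cos(t1) + Lc2*cos(t1+t2)
       = 4.6*0.5592 + 0.7*0.6947 = 3.0585 m
tau1 = m1*g*x_c1 + m2*g*x_c2
     = 8*9.81*1.2861 + 8*9.81*3.0585
     = 100.9366 + 240.0349
     = 340.9714 Nm


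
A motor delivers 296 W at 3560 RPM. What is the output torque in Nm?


omega = 3560 * 2*pi/60 = 372.8023 rad/s
tau = P / omega = 296 / 372.8023
= 0.794 Nm


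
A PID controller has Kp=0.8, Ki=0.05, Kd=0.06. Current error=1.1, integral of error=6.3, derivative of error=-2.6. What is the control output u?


u = Kp*e + Ki*int(e) + Kd*de/dt
= 0.8*1.1 + 0.05*6.3 + 0.06*(-2.6)
= 0.88 + 0.315 + -0.156
= 1.039


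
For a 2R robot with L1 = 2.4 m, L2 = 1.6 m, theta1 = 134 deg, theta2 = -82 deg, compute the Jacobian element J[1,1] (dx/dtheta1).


J[1,1] = -L1*sin(t1) - L2*sin(t1+t2)
= -2.4*sin(134) - 1.6*sin(52)
= -2.9872


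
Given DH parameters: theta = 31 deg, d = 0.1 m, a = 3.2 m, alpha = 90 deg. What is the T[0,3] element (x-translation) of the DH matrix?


T[0,3] = a * cos(theta)
= 3.2 * cos(31 deg)
= 3.2 * 0.8572
= 2.7429


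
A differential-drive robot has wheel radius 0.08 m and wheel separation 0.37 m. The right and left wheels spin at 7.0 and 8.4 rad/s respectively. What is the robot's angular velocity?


vR = r*wR = 0.08*7.0 = 0.56 m/s
vL = r*wL = 0.08*8.4 = 0.672 m/s
v = (vR+vL)/2 = 0.616 m/s
omega = (vR-vL)/L = -0.3027 rad/s
angular velocity = -0.3027 rad/s


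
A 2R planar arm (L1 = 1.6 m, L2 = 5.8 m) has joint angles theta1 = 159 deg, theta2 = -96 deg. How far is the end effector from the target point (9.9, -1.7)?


End effector via forward kinematics:
x = L1*cos(t1) + L2*cos(t1+t2) = 1.1394
y = L1*sin(t1) + L2*sin(t1+t2) = 5.7412
Distance to target:
d = sqrt((9.9 - 1.1394)^2 + (-1.7 - 5.7412)^2)
= sqrt(76.7478 + 55.3719)
= 11.4943 m


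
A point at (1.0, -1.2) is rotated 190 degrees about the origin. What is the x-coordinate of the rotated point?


x' = x*cos(theta) - y*sin(theta)
cos(190 deg) = -0.9848, sin(190 deg) = -0.1736
x' = 1.0 * -0.9848 - -1.2 * -0.1736
= -0.9848 - 0.2084
= -1.1932


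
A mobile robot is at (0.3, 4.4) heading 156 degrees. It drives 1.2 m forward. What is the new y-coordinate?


y_new = y0 + d*sin(theta)
= 4.4 + 1.2*sin(156)
= 4.4 + 0.4881
= 4.8881


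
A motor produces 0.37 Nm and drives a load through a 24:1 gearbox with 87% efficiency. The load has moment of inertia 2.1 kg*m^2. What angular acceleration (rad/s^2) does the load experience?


tau_out = tau_motor * N * eta
= 0.37 * 24 * 0.87 = 7.7256 Nm
alpha = tau_out / I = 7.7256 / 2.1
= 3.6789 rad/s^2


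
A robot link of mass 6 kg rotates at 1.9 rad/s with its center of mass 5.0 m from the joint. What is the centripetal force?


F = m * omega^2 * r
= 6 * 1.9^2 * 5.0
= 6 * 3.61 * 5.0
= 108.3 N


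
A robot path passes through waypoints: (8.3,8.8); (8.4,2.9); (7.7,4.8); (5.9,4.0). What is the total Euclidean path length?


Segment lengths:
  seg1 = sqrt((0.1)^2 + (-5.9)^2) = 5.9008
  seg2 = sqrt((-0.7)^2 + (1.9)^2) = 2.0248
  seg3 = sqrt((-1.8)^2 + (-0.8)^2) = 1.9698
Total = 9.8955


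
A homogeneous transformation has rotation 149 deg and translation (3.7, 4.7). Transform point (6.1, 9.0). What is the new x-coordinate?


x' = cos(theta)*px - sin(theta)*py + tx
= -0.8572*6.1 - 0.515*9.0 + 3.7
= -6.1641


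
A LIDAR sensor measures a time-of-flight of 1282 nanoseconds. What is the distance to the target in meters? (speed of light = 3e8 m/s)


tof = 1282 ns = 1.282e-06 s
dist = c * tof / 2
= 3e8 * 1.282e-06 / 2
= 192.3 m


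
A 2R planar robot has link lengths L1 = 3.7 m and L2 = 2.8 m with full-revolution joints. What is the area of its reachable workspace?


r_max = L1 + L2 = 6.5 m
r_min = |L1 - L2| = 0.9 m
Area = pi*(r_max^2 - r_min^2)
= pi*(42.25 - 0.81)
= pi * 41.44
= 130.1876 m^2


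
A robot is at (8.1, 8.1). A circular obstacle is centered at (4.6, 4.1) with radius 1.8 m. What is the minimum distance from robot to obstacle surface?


center_dist = sqrt((8.1-4.6)^2 + (8.1-4.1)^2)
= sqrt(12.25 + 16.0)
= 5.3151
min_dist = center_dist - radius = 5.3151 - 1.8 = 3.5151 m


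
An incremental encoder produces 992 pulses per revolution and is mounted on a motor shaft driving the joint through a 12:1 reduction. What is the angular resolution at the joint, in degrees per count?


counts per rev = 992
effective counts at joint = 992 * 12 = 11904
resolution = 360 / 11904
= 0.0302 deg/count


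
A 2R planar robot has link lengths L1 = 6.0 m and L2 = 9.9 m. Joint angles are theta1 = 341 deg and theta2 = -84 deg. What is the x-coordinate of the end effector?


Convert angles to radians: theta1 = 5.9516, theta2 = -1.4661
x = L1*cos(theta1) + L2*cos(theta1+theta2)
x = 5.6731 + -2.227
x = 3.4461


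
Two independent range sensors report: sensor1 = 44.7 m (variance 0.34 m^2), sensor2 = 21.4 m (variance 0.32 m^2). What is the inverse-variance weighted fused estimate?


w1 = (1/var1) / (1/var1 + 1/var2)
   = 2.9412 / (2.9412 + 3.125) = 0.4848
w2 = 1 - w1 = 0.5152
fused = w1*s1 + w2*s2 = 21.6727 + 11.0242
= 32.697 m


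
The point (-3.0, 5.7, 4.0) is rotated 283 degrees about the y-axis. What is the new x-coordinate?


Rotation about y-axis: x' = x*cos(theta) + z*sin(theta)
= -3.0 * 0.225 + 4.0 * -0.9744
= -4.5723


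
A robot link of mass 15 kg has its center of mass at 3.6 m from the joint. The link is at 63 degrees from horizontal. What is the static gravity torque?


tau = m*g*L*cos(angle)
= 15 * 9.81 * 3.6 * cos(63 deg)
= 15 * 9.81 * 3.6 * 0.454
= 240.4969 Nm


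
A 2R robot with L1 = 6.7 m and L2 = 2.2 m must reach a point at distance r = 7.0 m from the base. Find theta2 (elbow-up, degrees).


cos(theta2) = (r^2 - L1^2 - L2^2) / (2*L1*L2)
cos(theta2) = (49.0 - 44.89 - 4.84) / 29.48
cos(theta2) = -0.024763
theta2 = 91.4189 degrees


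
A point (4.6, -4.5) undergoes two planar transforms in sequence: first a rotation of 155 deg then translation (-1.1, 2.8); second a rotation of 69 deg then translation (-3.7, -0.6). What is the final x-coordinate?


After transform 1:
x1 = cos(155)*4.6 - sin(155)*-4.5 + -1.1 = -3.3672
y1 = sin(155)*4.6 + cos(155)*-4.5 + 2.8 = 8.8224
After transform 2:
x2 = cos(69)*-3.3672 - sin(69)*8.8224 + -3.7
= -13.1432


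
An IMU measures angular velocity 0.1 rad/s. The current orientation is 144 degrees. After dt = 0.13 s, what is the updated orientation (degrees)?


delta_theta = w * dt = 0.1 * 0.13 = 0.013 rad
= 0.7448 deg
theta_new = 144 + 0.7448 = 144.7448 deg


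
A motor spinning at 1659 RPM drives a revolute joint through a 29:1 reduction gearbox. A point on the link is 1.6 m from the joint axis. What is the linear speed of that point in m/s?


omega_motor = 1659 * 2*pi/60 = 173.7301 rad/s
omega_joint = omega_motor / 29 = 5.9907 rad/s
v = omega_joint * r = 5.9907 * 1.6
= 9.5851 m/s


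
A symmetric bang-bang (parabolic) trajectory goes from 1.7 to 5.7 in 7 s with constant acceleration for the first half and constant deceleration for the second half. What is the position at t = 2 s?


Symmetric rest-to-rest: each phase covers (pf-p0)/2 in time T/2. 0.5*a*(T/2)^2 = (pf-p0)/2 => a = 4*(pf-p0)/T^2
a = 4*(5.7-1.7)/7^2 = 0.3265
t = 2 is in the acceleration phase (t <= T/2).
p = p0 + 0.5*a*t^2 = 1.7 + 0.5*0.3265*2^2
= 2.3531


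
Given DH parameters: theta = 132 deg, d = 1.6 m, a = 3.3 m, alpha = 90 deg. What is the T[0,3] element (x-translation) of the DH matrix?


T[0,3] = a * cos(theta)
= 3.3 * cos(132 deg)
= 3.3 * -0.6691
= -2.2081


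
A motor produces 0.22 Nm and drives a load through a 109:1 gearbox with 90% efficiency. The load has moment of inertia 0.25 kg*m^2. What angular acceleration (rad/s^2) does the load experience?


tau_out = tau_motor * N * eta
= 0.22 * 109 * 0.9 = 21.582 Nm
alpha = tau_out / I = 21.582 / 0.25
= 86.328 rad/s^2


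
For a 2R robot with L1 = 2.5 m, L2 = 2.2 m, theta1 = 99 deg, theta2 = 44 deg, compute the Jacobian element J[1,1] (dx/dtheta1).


J[1,1] = -L1*sin(t1) - L2*sin(t1+t2)
= -2.5*sin(99) - 2.2*sin(143)
= -3.7932


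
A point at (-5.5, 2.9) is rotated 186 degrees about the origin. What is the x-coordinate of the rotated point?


x' = x*cos(theta) - y*sin(theta)
cos(186 deg) = -0.9945, sin(186 deg) = -0.1045
x' = -5.5 * -0.9945 - 2.9 * -0.1045
= 5.4699 - -0.3031
= 5.773


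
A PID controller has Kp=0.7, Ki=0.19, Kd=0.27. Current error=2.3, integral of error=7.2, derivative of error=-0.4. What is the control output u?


u = Kp*e + Ki*int(e) + Kd*de/dt
= 0.7*2.3 + 0.19*7.2 + 0.27*(-0.4)
= 1.61 + 1.368 + -0.108
= 2.87


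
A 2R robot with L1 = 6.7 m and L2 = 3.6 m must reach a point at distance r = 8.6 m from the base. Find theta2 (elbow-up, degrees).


cos(theta2) = (r^2 - L1^2 - L2^2) / (2*L1*L2)
cos(theta2) = (73.96 - 44.89 - 12.96) / 48.24
cos(theta2) = 0.333955
theta2 = 70.491 degrees


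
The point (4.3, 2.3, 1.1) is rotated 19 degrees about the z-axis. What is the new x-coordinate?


Rotation about z-axis: x' = x*cos(theta) - y*sin(theta)
= 4.3 * 0.9455 - 2.3 * 0.3256
= 3.3169


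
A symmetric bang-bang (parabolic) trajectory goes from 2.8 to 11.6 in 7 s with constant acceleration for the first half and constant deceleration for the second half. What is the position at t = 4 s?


Symmetric rest-to-rest: each phase covers (pf-p0)/2 in time T/2. 0.5*a*(T/2)^2 = (pf-p0)/2 => a = 4*(pf-p0)/T^2
a = 4*(11.6-2.8)/7^2 = 0.7184
t = 4 is in the deceleration phase (t > T/2).
p = pf - 0.5*a*(T-t)^2 = 11.6 - 0.5*0.7184*3^2
= 8.3673


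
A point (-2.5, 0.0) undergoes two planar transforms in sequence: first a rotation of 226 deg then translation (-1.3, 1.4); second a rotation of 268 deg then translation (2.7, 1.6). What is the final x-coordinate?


After transform 1:
x1 = cos(226)*-2.5 - sin(226)*0.0 + -1.3 = 0.4366
y1 = sin(226)*-2.5 + cos(226)*0.0 + 1.4 = 3.1983
After transform 2:
x2 = cos(268)*0.4366 - sin(268)*3.1983 + 2.7
= 5.8812


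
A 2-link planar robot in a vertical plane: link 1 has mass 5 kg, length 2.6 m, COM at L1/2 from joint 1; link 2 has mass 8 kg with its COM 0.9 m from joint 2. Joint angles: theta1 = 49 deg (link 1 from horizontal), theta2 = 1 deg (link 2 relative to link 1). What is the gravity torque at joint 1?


Horizontal distance from joint 1 to link-1 COM:
  x_c1 = (L1/2)*cos(t1) = 1.3 * 0.6561 = 0.8529 m
Horizontal distance from joint 1 to link-2 COM:
  x_c2 = L1*cos(t1) + Lc2*cos(t1+t2)
       = 2.6*0.6561 + 0.9*0.6428 = 2.2843 m
tau1 = m1*g*x_c1 + m2*g*x_c2
     = 5*9.81*0.8529 + 8*9.81*2.2843
     = 41.8336 + 179.2689
     = 221.1025 Nm


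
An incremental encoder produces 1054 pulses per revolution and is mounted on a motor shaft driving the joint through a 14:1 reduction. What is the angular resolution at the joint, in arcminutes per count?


counts per rev = 1054
effective counts at joint = 1054 * 14 = 14756
resolution = 360*60 / 14756
= 1.4638 arcmin/count


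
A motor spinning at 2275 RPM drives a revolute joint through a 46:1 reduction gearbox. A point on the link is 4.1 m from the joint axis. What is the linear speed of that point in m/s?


omega_motor = 2275 * 2*pi/60 = 238.2374 rad/s
omega_joint = omega_motor / 46 = 5.1791 rad/s
v = omega_joint * r = 5.1791 * 4.1
= 21.2342 m/s


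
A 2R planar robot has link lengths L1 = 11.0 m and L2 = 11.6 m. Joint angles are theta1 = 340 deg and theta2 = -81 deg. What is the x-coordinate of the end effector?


Convert angles to radians: theta1 = 5.9341, theta2 = -1.4137
x = L1*cos(theta1) + L2*cos(theta1+theta2)
x = 10.3366 + -2.2134
x = 8.1232


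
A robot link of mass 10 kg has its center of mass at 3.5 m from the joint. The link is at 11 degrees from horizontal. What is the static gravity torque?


tau = m*g*L*cos(angle)
= 10 * 9.81 * 3.5 * cos(11 deg)
= 10 * 9.81 * 3.5 * 0.9816
= 337.0417 Nm


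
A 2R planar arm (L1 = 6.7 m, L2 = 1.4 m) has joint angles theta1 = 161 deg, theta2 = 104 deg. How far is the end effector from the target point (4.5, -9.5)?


End effector via forward kinematics:
x = L1*cos(t1) + L2*cos(t1+t2) = -6.457
y = L1*sin(t1) + L2*sin(t1+t2) = 0.7866
Distance to target:
d = sqrt((4.5 - -6.457)^2 + (-9.5 - 0.7866)^2)
= sqrt(120.0557 + 105.8148)
= 15.029 m


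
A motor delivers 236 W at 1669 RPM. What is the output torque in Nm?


omega = 1669 * 2*pi/60 = 174.7773 rad/s
tau = P / omega = 236 / 174.7773
= 1.3503 Nm


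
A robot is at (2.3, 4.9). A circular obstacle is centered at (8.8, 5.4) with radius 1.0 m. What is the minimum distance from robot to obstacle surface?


center_dist = sqrt((2.3-8.8)^2 + (4.9-5.4)^2)
= sqrt(42.25 + 0.25)
= 6.5192
min_dist = center_dist - radius = 6.5192 - 1.0 = 5.5192 m


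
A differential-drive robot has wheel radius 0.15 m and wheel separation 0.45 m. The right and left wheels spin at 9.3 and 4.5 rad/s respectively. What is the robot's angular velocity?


vR = r*wR = 0.15*9.3 = 1.395 m/s
vL = r*wL = 0.15*4.5 = 0.675 m/s
v = (vR+vL)/2 = 1.035 m/s
omega = (vR-vL)/L = 1.6 rad/s
angular velocity = 1.6 rad/s


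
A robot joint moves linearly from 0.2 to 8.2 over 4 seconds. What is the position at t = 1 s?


s = t/T = 1/4 = 0.25
p(t) = p0 + (pf-p0)*s
= 0.2 + (8.2 - 0.2) * 0.25
= 2.2


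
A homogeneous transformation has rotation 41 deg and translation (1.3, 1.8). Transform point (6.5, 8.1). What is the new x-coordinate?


x' = cos(theta)*px - sin(theta)*py + tx
= 0.7547*6.5 - 0.6561*8.1 + 1.3
= 0.8915


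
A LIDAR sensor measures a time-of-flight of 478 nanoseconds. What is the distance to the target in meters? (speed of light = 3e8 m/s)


tof = 478 ns = 4.78e-07 s
dist = c * tof / 2
= 3e8 * 4.78e-07 / 2
= 71.7 m


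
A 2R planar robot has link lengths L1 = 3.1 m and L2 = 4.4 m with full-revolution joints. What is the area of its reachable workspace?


r_max = L1 + L2 = 7.5 m
r_min = |L1 - L2| = 1.3 m
Area = pi*(r_max^2 - r_min^2)
= pi*(56.25 - 1.69)
= pi * 54.56
= 171.4053 m^2


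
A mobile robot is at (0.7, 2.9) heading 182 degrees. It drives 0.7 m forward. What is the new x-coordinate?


x_new = x0 + d*cos(theta)
= 0.7 + 0.7*cos(182)
= 0.7 + -0.6996
= 4.0000e-04


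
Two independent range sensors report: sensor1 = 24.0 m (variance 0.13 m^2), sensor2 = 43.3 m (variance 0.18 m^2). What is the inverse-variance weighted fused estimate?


w1 = (1/var1) / (1/var1 + 1/var2)
   = 7.6923 / (7.6923 + 5.5556) = 0.5806
w2 = 1 - w1 = 0.4194
fused = w1*s1 + w2*s2 = 13.9355 + 18.1581
= 32.0935 m


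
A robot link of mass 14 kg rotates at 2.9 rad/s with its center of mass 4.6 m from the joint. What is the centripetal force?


F = m * omega^2 * r
= 14 * 2.9^2 * 4.6
= 14 * 8.41 * 4.6
= 541.604 N


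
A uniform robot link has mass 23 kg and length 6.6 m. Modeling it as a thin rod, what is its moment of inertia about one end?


I = (1/3) * m * L^2
= (1/3) * 23 * 6.6^2
= 0.333333 * 23 * 43.56
= 333.96 kg*m^2


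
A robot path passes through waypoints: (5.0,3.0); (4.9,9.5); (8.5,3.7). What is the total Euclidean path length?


Segment lengths:
  seg1 = sqrt((-0.1)^2 + (6.5)^2) = 6.5008
  seg2 = sqrt((3.6)^2 + (-5.8)^2) = 6.8264
Total = 13.3272


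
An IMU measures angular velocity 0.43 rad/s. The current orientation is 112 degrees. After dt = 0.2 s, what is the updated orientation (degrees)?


delta_theta = w * dt = 0.43 * 0.2 = 0.086 rad
= 4.9274 deg
theta_new = 112 + 4.9274 = 116.9274 deg


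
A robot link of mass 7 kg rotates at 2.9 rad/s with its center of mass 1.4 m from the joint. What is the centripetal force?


F = m * omega^2 * r
= 7 * 2.9^2 * 1.4
= 7 * 8.41 * 1.4
= 82.418 N


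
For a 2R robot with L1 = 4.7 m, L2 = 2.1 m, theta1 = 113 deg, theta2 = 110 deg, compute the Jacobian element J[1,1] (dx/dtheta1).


J[1,1] = -L1*sin(t1) - L2*sin(t1+t2)
= -4.7*sin(113) - 2.1*sin(223)
= -2.8942


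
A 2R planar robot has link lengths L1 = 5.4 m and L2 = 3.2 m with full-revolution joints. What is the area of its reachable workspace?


r_max = L1 + L2 = 8.6 m
r_min = |L1 - L2| = 2.2 m
Area = pi*(r_max^2 - r_min^2)
= pi*(73.96 - 4.84)
= pi * 69.12
= 217.1469 m^2


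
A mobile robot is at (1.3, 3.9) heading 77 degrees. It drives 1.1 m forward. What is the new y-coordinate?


y_new = y0 + d*sin(theta)
= 3.9 + 1.1*sin(77)
= 3.9 + 1.0718
= 4.9718


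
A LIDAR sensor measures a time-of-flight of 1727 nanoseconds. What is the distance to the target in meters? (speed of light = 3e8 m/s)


tof = 1727 ns = 1.727e-06 s
dist = c * tof / 2
= 3e8 * 1.727e-06 / 2
= 259.05 m


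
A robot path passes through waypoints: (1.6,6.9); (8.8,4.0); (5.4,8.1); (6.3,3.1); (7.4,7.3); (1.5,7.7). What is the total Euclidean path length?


Segment lengths:
  seg1 = sqrt((7.2)^2 + (-2.9)^2) = 7.7621
  seg2 = sqrt((-3.4)^2 + (4.1)^2) = 5.3263
  seg3 = sqrt((0.9)^2 + (-5.0)^2) = 5.0804
  seg4 = sqrt((1.1)^2 + (4.2)^2) = 4.3417
  seg5 = sqrt((-5.9)^2 + (0.4)^2) = 5.9135
Total = 28.424


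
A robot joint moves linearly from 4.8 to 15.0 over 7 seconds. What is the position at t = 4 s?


s = t/T = 4/7 = 0.5714
p(t) = p0 + (pf-p0)*s
= 4.8 + (15.0 - 4.8) * 0.5714
= 10.6286


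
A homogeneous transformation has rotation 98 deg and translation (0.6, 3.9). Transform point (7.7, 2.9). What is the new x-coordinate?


x' = cos(theta)*px - sin(theta)*py + tx
= -0.1392*7.7 - 0.9903*2.9 + 0.6
= -3.3434


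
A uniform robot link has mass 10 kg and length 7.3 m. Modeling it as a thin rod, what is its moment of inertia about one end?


I = (1/3) * m * L^2
= (1/3) * 10 * 7.3^2
= 0.333333 * 10 * 53.29
= 177.6333 kg*m^2


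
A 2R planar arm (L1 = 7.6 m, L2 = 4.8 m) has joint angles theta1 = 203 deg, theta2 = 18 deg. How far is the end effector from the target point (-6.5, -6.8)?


End effector via forward kinematics:
x = L1*cos(t1) + L2*cos(t1+t2) = -10.6184
y = L1*sin(t1) + L2*sin(t1+t2) = -6.1186
Distance to target:
d = sqrt((-6.5 - -10.6184)^2 + (-6.8 - -6.1186)^2)
= sqrt(16.9616 + 0.4643)
= 4.1744 m


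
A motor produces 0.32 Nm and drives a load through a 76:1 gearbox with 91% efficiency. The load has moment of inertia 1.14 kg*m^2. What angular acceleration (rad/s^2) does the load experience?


tau_out = tau_motor * N * eta
= 0.32 * 76 * 0.91 = 22.1312 Nm
alpha = tau_out / I = 22.1312 / 1.14
= 19.4133 rad/s^2


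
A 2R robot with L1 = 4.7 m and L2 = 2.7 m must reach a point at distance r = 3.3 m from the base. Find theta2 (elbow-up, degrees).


cos(theta2) = (r^2 - L1^2 - L2^2) / (2*L1*L2)
cos(theta2) = (10.89 - 22.09 - 7.29) / 25.38
cos(theta2) = -0.728526
theta2 = 136.763 degrees


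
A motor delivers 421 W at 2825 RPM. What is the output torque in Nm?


omega = 2825 * 2*pi/60 = 295.8333 rad/s
tau = P / omega = 421 / 295.8333
= 1.4231 Nm


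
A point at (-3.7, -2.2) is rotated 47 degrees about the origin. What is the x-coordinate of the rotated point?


x' = x*cos(theta) - y*sin(theta)
cos(47 deg) = 0.682, sin(47 deg) = 0.7314
x' = -3.7 * 0.682 - -2.2 * 0.7314
= -2.5234 - -1.609
= -0.9144


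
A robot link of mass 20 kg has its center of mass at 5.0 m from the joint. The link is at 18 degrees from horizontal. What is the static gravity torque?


tau = m*g*L*cos(angle)
= 20 * 9.81 * 5.0 * cos(18 deg)
= 20 * 9.81 * 5.0 * 0.9511
= 932.9864 Nm


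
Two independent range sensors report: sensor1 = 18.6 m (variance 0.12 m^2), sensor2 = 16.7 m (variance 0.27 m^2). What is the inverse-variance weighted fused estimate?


w1 = (1/var1) / (1/var1 + 1/var2)
   = 8.3333 / (8.3333 + 3.7037) = 0.6923
w2 = 1 - w1 = 0.3077
fused = w1*s1 + w2*s2 = 12.8769 + 5.1385
= 18.0154 m


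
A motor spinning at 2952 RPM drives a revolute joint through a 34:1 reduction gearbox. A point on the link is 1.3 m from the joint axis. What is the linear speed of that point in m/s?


omega_motor = 2952 * 2*pi/60 = 309.1327 rad/s
omega_joint = omega_motor / 34 = 9.0921 rad/s
v = omega_joint * r = 9.0921 * 1.3
= 11.8198 m/s


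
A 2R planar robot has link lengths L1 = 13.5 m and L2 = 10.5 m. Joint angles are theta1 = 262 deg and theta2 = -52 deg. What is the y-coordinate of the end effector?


Convert angles to radians: theta1 = 4.5728, theta2 = -0.9076
y = L1*sin(theta1) + L2*sin(theta1+theta2)
y = -13.3686 + -5.25
y = -18.6186


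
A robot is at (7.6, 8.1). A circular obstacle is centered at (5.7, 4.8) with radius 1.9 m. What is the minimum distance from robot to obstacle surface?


center_dist = sqrt((7.6-5.7)^2 + (8.1-4.8)^2)
= sqrt(3.61 + 10.89)
= 3.8079
min_dist = center_dist - radius = 3.8079 - 1.9 = 1.9079 m


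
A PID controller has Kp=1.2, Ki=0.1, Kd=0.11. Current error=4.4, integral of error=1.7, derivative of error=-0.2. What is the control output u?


u = Kp*e + Ki*int(e) + Kd*de/dt
= 1.2*4.4 + 0.1*1.7 + 0.11*(-0.2)
= 5.28 + 0.17 + -0.022
= 5.428


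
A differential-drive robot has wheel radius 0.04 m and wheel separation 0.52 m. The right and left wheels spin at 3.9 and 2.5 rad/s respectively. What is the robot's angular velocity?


vR = r*wR = 0.04*3.9 = 0.156 m/s
vL = r*wL = 0.04*2.5 = 0.1 m/s
v = (vR+vL)/2 = 0.128 m/s
omega = (vR-vL)/L = 0.1077 rad/s
angular velocity = 0.1077 rad/s


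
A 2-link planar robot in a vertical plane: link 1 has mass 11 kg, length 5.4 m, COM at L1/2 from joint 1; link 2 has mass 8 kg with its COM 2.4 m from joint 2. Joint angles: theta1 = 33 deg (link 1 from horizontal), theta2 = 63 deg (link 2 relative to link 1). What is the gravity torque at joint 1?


Horizontal distance from joint 1 to link-1 COM:
  x_c1 = (L1/2)*cos(t1) = 2.7 * 0.8387 = 2.2644 m
Horizontal distance from joint 1 to link-2 COM:
  x_c2 = L1*cos(t1) + Lc2*cos(t1+t2)
       = 5.4*0.8387 + 2.4*-0.1045 = 4.278 m
tau1 = m1*g*x_c1 + m2*g*x_c2
     = 11*9.81*2.2644 + 8*9.81*4.278
     = 244.3525 + 335.7337
     = 580.0863 Nm


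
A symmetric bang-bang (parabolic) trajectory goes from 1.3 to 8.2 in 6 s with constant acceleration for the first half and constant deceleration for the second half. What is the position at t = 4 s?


Symmetric rest-to-rest: each phase covers (pf-p0)/2 in time T/2. 0.5*a*(T/2)^2 = (pf-p0)/2 => a = 4*(pf-p0)/T^2
a = 4*(8.2-1.3)/6^2 = 0.7667
t = 4 is in the deceleration phase (t > T/2).
p = pf - 0.5*a*(T-t)^2 = 8.2 - 0.5*0.7667*2^2
= 6.6667


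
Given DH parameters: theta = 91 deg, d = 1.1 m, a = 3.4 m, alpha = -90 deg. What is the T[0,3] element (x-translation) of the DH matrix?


T[0,3] = a * cos(theta)
= 3.4 * cos(91 deg)
= 3.4 * -0.0175
= -0.0593


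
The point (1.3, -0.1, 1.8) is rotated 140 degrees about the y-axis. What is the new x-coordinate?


Rotation about y-axis: x' = x*cos(theta) + z*sin(theta)
= 1.3 * -0.766 + 1.8 * 0.6428
= 0.1612


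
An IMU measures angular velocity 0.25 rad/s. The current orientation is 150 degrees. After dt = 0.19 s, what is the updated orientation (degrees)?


delta_theta = w * dt = 0.25 * 0.19 = 0.0475 rad
= 2.7215 deg
theta_new = 150 + 2.7215 = 152.7215 deg


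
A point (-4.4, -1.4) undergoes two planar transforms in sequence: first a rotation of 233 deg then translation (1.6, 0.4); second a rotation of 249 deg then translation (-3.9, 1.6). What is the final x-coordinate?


After transform 1:
x1 = cos(233)*-4.4 - sin(233)*-1.4 + 1.6 = 3.1299
y1 = sin(233)*-4.4 + cos(233)*-1.4 + 0.4 = 4.7565
After transform 2:
x2 = cos(249)*3.1299 - sin(249)*4.7565 + -3.9
= -0.581


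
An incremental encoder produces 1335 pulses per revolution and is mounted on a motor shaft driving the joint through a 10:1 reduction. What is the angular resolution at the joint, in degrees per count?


counts per rev = 1335
effective counts at joint = 1335 * 10 = 13350
resolution = 360 / 13350
= 0.027 deg/count


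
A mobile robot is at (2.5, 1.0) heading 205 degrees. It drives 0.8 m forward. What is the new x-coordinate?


x_new = x0 + d*cos(theta)
= 2.5 + 0.8*cos(205)
= 2.5 + -0.725
= 1.775


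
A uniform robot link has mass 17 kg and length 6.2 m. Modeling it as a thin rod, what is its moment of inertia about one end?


I = (1/3) * m * L^2
= (1/3) * 17 * 6.2^2
= 0.333333 * 17 * 38.44
= 217.8267 kg*m^2


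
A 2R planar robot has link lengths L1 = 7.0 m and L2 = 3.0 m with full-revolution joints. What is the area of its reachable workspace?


r_max = L1 + L2 = 10.0 m
r_min = |L1 - L2| = 4.0 m
Area = pi*(r_max^2 - r_min^2)
= pi*(100.0 - 16.0)
= pi * 84.0
= 263.8938 m^2


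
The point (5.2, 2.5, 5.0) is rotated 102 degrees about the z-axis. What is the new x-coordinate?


Rotation about z-axis: x' = x*cos(theta) - y*sin(theta)
= 5.2 * -0.2079 - 2.5 * 0.9781
= -3.5265


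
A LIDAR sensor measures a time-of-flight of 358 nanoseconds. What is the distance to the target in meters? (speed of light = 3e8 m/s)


tof = 358 ns = 3.58e-07 s
dist = c * tof / 2
= 3e8 * 3.58e-07 / 2
= 53.7 m


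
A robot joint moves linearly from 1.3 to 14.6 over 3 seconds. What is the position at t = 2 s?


s = t/T = 2/3 = 0.6667
p(t) = p0 + (pf-p0)*s
= 1.3 + (14.6 - 1.3) * 0.6667
= 10.1667


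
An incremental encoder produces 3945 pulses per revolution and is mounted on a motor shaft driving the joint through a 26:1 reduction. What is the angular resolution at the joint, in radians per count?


counts per rev = 3945
effective counts at joint = 3945 * 26 = 102570
resolution = 2*pi / 102570
= 6.1258e-05 rad/count


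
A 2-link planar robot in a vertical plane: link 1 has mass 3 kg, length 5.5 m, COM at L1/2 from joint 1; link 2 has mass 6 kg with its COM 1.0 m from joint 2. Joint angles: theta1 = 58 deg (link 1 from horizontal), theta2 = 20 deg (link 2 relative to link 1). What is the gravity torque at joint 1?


Horizontal distance from joint 1 to link-1 COM:
  x_c1 = (L1/2)*cos(t1) = 2.75 * 0.5299 = 1.4573 m
Horizontal distance from joint 1 to link-2 COM:
  x_c2 = L1*cos(t1) + Lc2*cos(t1+t2)
       = 5.5*0.5299 + 1.0*0.2079 = 3.1225 m
tau1 = m1*g*x_c1 + m2*g*x_c2
     = 3*9.81*1.4573 + 6*9.81*3.1225
     = 42.8877 + 183.7884
     = 226.6761 Nm


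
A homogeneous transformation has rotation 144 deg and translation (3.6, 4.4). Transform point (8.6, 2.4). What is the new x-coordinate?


x' = cos(theta)*px - sin(theta)*py + tx
= -0.809*8.6 - 0.5878*2.4 + 3.6
= -4.7682


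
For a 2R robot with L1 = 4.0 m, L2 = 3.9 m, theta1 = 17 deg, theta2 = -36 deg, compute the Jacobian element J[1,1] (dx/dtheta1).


J[1,1] = -L1*sin(t1) - L2*sin(t1+t2)
= -4.0*sin(17) - 3.9*sin(-19)
= 0.1002


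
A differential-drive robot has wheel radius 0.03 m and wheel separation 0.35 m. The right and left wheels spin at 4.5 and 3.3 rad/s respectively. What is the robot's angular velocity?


vR = r*wR = 0.03*4.5 = 0.135 m/s
vL = r*wL = 0.03*3.3 = 0.099 m/s
v = (vR+vL)/2 = 0.117 m/s
omega = (vR-vL)/L = 0.1029 rad/s
angular velocity = 0.1029 rad/s


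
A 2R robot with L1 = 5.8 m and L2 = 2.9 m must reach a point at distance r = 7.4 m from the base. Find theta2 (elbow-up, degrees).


cos(theta2) = (r^2 - L1^2 - L2^2) / (2*L1*L2)
cos(theta2) = (54.76 - 33.64 - 8.41) / 33.64
cos(theta2) = 0.377824
theta2 = 67.801 degrees


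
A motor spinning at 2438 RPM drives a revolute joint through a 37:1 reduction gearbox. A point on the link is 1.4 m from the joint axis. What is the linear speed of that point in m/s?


omega_motor = 2438 * 2*pi/60 = 255.3068 rad/s
omega_joint = omega_motor / 37 = 6.9002 rad/s
v = omega_joint * r = 6.9002 * 1.4
= 9.6603 m/s


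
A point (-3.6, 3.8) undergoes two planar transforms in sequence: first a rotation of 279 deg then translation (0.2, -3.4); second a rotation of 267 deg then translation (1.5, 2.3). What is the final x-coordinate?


After transform 1:
x1 = cos(279)*-3.6 - sin(279)*3.8 + 0.2 = 3.3901
y1 = sin(279)*-3.6 + cos(279)*3.8 + -3.4 = 0.7501
After transform 2:
x2 = cos(267)*3.3901 - sin(267)*0.7501 + 1.5
= 2.0717


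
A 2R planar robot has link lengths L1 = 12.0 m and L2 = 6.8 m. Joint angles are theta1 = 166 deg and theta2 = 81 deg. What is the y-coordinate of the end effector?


Convert angles to radians: theta1 = 2.8972, theta2 = 1.4137
y = L1*sin(theta1) + L2*sin(theta1+theta2)
y = 2.9031 + -6.2594
y = -3.3564


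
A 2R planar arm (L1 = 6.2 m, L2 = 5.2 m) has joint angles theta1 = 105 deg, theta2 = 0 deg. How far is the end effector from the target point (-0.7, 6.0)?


End effector via forward kinematics:
x = L1*cos(t1) + L2*cos(t1+t2) = -2.9505
y = L1*sin(t1) + L2*sin(t1+t2) = 11.0116
Distance to target:
d = sqrt((-0.7 - -2.9505)^2 + (6.0 - 11.0116)^2)
= sqrt(5.0649 + 25.1157)
= 5.4937 m


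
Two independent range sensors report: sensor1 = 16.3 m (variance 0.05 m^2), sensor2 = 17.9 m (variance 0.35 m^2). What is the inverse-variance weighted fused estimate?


w1 = (1/var1) / (1/var1 + 1/var2)
   = 20.0 / (20.0 + 2.8571) = 0.875
w2 = 1 - w1 = 0.125
fused = w1*s1 + w2*s2 = 14.2625 + 2.2375
= 16.5 m


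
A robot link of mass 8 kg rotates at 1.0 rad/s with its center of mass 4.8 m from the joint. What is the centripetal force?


F = m * omega^2 * r
= 8 * 1.0^2 * 4.8
= 8 * 1.0 * 4.8
= 38.4 N


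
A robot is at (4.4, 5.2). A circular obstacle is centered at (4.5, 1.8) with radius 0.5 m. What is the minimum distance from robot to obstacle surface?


center_dist = sqrt((4.4-4.5)^2 + (5.2-1.8)^2)
= sqrt(0.01 + 11.56)
= 3.4015
min_dist = center_dist - radius = 3.4015 - 0.5 = 2.9015 m


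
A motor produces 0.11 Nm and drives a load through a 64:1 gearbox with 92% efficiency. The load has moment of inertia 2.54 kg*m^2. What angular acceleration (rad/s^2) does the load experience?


tau_out = tau_motor * N * eta
= 0.11 * 64 * 0.92 = 6.4768 Nm
alpha = tau_out / I = 6.4768 / 2.54
= 2.5499 rad/s^2


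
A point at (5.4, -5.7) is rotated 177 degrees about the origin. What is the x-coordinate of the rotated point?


x' = x*cos(theta) - y*sin(theta)
cos(177 deg) = -0.9986, sin(177 deg) = 0.0523
x' = 5.4 * -0.9986 - -5.7 * 0.0523
= -5.3926 - -0.2983
= -5.0943


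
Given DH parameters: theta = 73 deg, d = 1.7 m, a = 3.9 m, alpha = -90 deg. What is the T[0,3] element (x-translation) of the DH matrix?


T[0,3] = a * cos(theta)
= 3.9 * cos(73 deg)
= 3.9 * 0.2924
= 1.1402


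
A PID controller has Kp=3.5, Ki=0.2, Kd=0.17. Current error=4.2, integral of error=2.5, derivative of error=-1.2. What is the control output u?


u = Kp*e + Ki*int(e) + Kd*de/dt
= 3.5*4.2 + 0.2*2.5 + 0.17*(-1.2)
= 14.7 + 0.5 + -0.204
= 14.996


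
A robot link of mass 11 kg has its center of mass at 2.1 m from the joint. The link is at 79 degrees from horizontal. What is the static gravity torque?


tau = m*g*L*cos(angle)
= 11 * 9.81 * 2.1 * cos(79 deg)
= 11 * 9.81 * 2.1 * 0.1908
= 43.2394 Nm


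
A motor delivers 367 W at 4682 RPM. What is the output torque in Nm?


omega = 4682 * 2*pi/60 = 490.2979 rad/s
tau = P / omega = 367 / 490.2979
= 0.7485 Nm


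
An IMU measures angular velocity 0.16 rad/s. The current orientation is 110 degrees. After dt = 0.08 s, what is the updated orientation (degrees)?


delta_theta = w * dt = 0.16 * 0.08 = 0.0128 rad
= 0.7334 deg
theta_new = 110 + 0.7334 = 110.7334 deg


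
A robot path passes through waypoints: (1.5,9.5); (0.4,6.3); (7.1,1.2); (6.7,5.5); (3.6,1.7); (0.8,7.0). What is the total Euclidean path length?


Segment lengths:
  seg1 = sqrt((-1.1)^2 + (-3.2)^2) = 3.3838
  seg2 = sqrt((6.7)^2 + (-5.1)^2) = 8.4202
  seg3 = sqrt((-0.4)^2 + (4.3)^2) = 4.3186
  seg4 = sqrt((-3.1)^2 + (-3.8)^2) = 4.9041
  seg5 = sqrt((-2.8)^2 + (5.3)^2) = 5.9942
Total = 27.0208


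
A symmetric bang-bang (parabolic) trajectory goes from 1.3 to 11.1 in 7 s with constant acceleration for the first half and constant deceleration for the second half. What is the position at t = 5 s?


Symmetric rest-to-rest: each phase covers (pf-p0)/2 in time T/2. 0.5*a*(T/2)^2 = (pf-p0)/2 => a = 4*(pf-p0)/T^2
a = 4*(11.1-1.3)/7^2 = 0.8
t = 5 is in the deceleration phase (t > T/2).
p = pf - 0.5*a*(T-t)^2 = 11.1 - 0.5*0.8*2^2
= 9.5


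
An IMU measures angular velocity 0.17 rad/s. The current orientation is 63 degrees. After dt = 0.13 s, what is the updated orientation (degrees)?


delta_theta = w * dt = 0.17 * 0.13 = 0.0221 rad
= 1.2662 deg
theta_new = 63 + 1.2662 = 64.2662 deg


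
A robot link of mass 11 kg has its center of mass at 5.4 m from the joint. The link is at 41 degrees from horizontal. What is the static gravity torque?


tau = m*g*L*cos(angle)
= 11 * 9.81 * 5.4 * cos(41 deg)
= 11 * 9.81 * 5.4 * 0.7547
= 439.7798 Nm


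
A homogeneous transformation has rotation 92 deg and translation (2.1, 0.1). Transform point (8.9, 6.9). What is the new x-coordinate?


x' = cos(theta)*px - sin(theta)*py + tx
= -0.0349*8.9 - 0.9994*6.9 + 2.1
= -5.1064


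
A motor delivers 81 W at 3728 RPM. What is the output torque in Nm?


omega = 3728 * 2*pi/60 = 390.3952 rad/s
tau = P / omega = 81 / 390.3952
= 0.2075 Nm


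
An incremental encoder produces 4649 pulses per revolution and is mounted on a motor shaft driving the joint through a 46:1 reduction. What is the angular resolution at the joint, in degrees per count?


counts per rev = 4649
effective counts at joint = 4649 * 46 = 213854
resolution = 360 / 213854
= 0.0017 deg/count


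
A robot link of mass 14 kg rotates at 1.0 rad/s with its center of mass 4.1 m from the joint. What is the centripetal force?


F = m * omega^2 * r
= 14 * 1.0^2 * 4.1
= 14 * 1.0 * 4.1
= 57.4 N


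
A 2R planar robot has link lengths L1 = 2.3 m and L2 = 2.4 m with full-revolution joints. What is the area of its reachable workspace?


r_max = L1 + L2 = 4.7 m
r_min = |L1 - L2| = 0.1 m
Area = pi*(r_max^2 - r_min^2)
= pi*(22.09 - 0.01)
= pi * 22.08
= 69.3664 m^2


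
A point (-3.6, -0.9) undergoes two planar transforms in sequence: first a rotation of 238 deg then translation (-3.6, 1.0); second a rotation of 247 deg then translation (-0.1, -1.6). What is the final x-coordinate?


After transform 1:
x1 = cos(238)*-3.6 - sin(238)*-0.9 + -3.6 = -2.4555
y1 = sin(238)*-3.6 + cos(238)*-0.9 + 1.0 = 4.5299
After transform 2:
x2 = cos(247)*-2.4555 - sin(247)*4.5299 + -0.1
= 5.0292


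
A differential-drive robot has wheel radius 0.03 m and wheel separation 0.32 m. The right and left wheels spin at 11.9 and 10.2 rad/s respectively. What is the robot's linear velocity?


vR = r*wR = 0.03*11.9 = 0.357 m/s
vL = r*wL = 0.03*10.2 = 0.306 m/s
v = (vR+vL)/2 = 0.3315 m/s
omega = (vR-vL)/L = 0.1594 rad/s
linear velocity = 0.3315 m/s


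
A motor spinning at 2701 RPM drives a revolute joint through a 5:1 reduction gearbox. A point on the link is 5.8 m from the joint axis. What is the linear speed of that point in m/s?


omega_motor = 2701 * 2*pi/60 = 282.8481 rad/s
omega_joint = omega_motor / 5 = 56.5696 rad/s
v = omega_joint * r = 56.5696 * 5.8
= 328.1037 m/s


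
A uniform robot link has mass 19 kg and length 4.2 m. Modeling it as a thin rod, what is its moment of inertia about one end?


I = (1/3) * m * L^2
= (1/3) * 19 * 4.2^2
= 0.333333 * 19 * 17.64
= 111.72 kg*m^2


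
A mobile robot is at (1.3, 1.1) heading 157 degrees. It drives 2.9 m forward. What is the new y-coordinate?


y_new = y0 + d*sin(theta)
= 1.1 + 2.9*sin(157)
= 1.1 + 1.1331
= 2.2331


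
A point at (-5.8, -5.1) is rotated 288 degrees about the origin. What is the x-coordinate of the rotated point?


x' = x*cos(theta) - y*sin(theta)
cos(288 deg) = 0.309, sin(288 deg) = -0.9511
x' = -5.8 * 0.309 - -5.1 * -0.9511
= -1.7923 - 4.8504
= -6.6427


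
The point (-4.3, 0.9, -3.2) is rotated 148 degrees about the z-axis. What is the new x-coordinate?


Rotation about z-axis: x' = x*cos(theta) - y*sin(theta)
= -4.3 * -0.848 - 0.9 * 0.5299
= 3.1697


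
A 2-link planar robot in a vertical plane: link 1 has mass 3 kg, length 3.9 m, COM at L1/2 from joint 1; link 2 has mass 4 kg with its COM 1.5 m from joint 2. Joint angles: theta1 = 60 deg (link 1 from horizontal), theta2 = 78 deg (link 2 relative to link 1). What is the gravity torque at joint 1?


Horizontal distance from joint 1 to link-1 COM:
  x_c1 = (L1/2)*cos(t1) = 1.95 * 0.5 = 0.975 m
Horizontal distance from joint 1 to link-2 COM:
  x_c2 = L1*cos(t1) + Lc2*cos(t1+t2)
       = 3.9*0.5 + 1.5*-0.7431 = 0.8353 m
tau1 = m1*g*x_c1 + m2*g*x_c2
     = 3*9.81*0.975 + 4*9.81*0.8353
     = 28.6943 + 32.7765
     = 61.4707 Nm
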